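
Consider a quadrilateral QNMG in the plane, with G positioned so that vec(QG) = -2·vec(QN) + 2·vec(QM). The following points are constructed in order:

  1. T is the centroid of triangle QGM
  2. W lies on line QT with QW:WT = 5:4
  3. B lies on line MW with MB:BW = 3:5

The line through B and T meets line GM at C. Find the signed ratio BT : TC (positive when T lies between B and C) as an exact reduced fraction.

BT:TC = -7/24

Work in coordinates with Q = (0, 0), N = (1, 0), M = (0, 1), G = (-2, 2).
1. T is the centroid of triangle QGM ⇒ T = (-2/3, 1)
2. W lies on line QT with QW:WT = 5:4 ⇒ W = (-10/27, 5/9)
3. B lies on line MW with MB:BW = 3:5 ⇒ B = (-5/36, 5/6)
line BT meets GM at C = (8/7, 3/7)
T = B + t·(C−B) with t = -7/17, so BT:TC = -7/17:24/17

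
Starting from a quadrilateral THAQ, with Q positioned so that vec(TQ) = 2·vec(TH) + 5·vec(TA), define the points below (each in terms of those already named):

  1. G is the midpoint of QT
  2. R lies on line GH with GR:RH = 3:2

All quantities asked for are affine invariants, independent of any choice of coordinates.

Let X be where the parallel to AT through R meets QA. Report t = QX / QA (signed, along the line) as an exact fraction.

t = 1/2

Choose coordinates T = (0, 0), H = (1, 0), A = (0, 1), Q = (2, 5).
1. G is the midpoint of QT ⇒ G = (1, 5/2)
2. R lies on line GH with GR:RH = 3:2 ⇒ R = (1, 1)
through R parallel to AT: direction (0, -1); meets QA at X = (1, 3)
X = Q + t·(A−Q) with t = 1/2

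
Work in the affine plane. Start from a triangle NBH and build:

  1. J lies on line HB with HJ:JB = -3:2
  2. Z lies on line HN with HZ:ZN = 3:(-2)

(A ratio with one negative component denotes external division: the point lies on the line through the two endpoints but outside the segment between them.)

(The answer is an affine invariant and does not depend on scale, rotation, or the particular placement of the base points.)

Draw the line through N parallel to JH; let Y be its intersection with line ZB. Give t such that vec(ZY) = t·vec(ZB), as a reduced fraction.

Set N = (0, 0), B = (1, 0), H = (0, 1); any affine frame gives the same invariant.
1. J lies on line HB with HJ:JB = -3:2 ⇒ J = (3, -2)
2. Z lies on line HN with HZ:ZN = 3:(-2) ⇒ Z = (0, -2)
through N parallel to JH: direction (-3, 3); meets ZB at Y = (2/3, -2/3)
Y = Z + t·(B−Z) with t = 2/3

t = 2/3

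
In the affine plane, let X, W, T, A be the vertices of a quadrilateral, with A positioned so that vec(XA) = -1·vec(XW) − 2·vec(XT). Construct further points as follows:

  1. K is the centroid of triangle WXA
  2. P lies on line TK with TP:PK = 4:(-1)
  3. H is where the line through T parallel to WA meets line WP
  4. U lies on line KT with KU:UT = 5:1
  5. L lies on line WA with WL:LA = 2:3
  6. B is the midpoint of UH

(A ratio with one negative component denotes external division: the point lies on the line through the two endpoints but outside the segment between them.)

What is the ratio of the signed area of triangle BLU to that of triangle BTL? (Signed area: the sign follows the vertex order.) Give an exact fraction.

Assign X = (0, 0), W = (1, 0), T = (0, 1), A = (-1, -2) — the answer is frame-independent, so this choice is without loss of generality.
1. K is the centroid of triangle WXA ⇒ K = (0, -2/3)
2. P lies on line TK with TP:PK = 4:(-1) ⇒ P = (0, -11/9)
3. H is where the line through T parallel to WA meets line WP ⇒ H = (10, 11)
4. U lies on line KT with KU:UT = 5:1 ⇒ U = (0, 13/18)
5. L lies on line WA with WL:LA = 2:3 ⇒ L = (1/5, -4/5)
6. B is the midpoint of UH ⇒ B = (5, 211/36)
2·[BLU] = -311/36, 2·[BTL] = 359/36
[BLU]:[BTL] = -311/36:359/36 = -311/359

[BLU]:[BTL] = -311/359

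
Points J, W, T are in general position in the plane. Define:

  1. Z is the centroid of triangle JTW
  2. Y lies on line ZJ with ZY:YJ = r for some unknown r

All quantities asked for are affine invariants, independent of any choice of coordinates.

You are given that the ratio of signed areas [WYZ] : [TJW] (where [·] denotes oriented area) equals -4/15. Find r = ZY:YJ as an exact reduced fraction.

Assign J = (0, 0), W = (1, 0), T = (0, 1) — the answer is frame-independent, so this choice is without loss of generality.
1. Z is the centroid of triangle JTW ⇒ Z = (1/3, 1/3)
2. With ZY:YJ = r, write λ = r/(r+1) so Y = Z + λ·(J−Z); Y is affine-linear in λ
Every point depending on Y is an affine combination of Y and λ-independent points, so each such coordinate is linear in λ; the λ² term in each signed area is a multiple of (J−Z)×(J−Z) = 0, so 2·[WYZ] and 2·[TJW] are each linear in λ. Evaluating at λ=0 and λ=1:
  2·[WYZ] = -1/3·λ,   2·[TJW] = 1
So [WYZ]:[TJW] = (-1/3·λ) / (1). Setting this equal to -4/15:
  -1/3·λ = -4/15·(1)  ⇒  λ = 4/5
Then r = λ/(1−λ) = (4/5)/(1/5) = 4. Check: with r = 4, Y = (1/15, 1/15) and [WYZ]:[TJW] = -4/15 as required.

r = 4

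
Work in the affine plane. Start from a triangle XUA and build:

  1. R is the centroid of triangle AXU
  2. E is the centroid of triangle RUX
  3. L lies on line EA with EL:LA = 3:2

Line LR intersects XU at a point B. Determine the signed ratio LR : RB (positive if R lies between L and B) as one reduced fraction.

Choose coordinates X = (0, 0), U = (1, 0), A = (0, 1).
1. R is the centroid of triangle AXU ⇒ R = (1/3, 1/3)
2. E is the centroid of triangle RUX ⇒ E = (4/9, 1/9)
3. L lies on line EA with EL:LA = 3:2 ⇒ L = (8/45, 29/45)
line LR meets XU at B = (1/2, 0)
R = L + t·(B−L) with t = 14/29, so LR:RB = 14/29:15/29

LR:RB = 14/15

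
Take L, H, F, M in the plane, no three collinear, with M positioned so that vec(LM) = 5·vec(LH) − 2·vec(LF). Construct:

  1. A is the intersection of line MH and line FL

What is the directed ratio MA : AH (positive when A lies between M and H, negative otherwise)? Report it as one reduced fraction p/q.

Assign L = (0, 0), H = (1, 0), F = (0, 1), M = (5, -2) — the answer is frame-independent, so this choice is without loss of generality.
1. A is the intersection of line MH and line FL ⇒ A = (0, 1/2)
A = M + t·(H−M) with t = 5/4, so MA:AH = t:(1−t) = 5/4:-1/4

MA:AH = -5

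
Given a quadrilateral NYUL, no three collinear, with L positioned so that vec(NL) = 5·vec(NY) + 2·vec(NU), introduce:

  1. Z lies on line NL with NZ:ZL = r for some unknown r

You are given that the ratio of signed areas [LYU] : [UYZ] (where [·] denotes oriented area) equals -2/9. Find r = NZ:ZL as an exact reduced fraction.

Work in coordinates with N = (0, 0), Y = (1, 0), U = (0, 1), L = (5, 2).
1. With NZ:ZL = r, write λ = r/(r+1) so Z = N + λ·(L−N); Z is affine-linear in λ
Every point depending on Z is an affine combination of Z and λ-independent points, so each such coordinate is linear in λ; the λ² term in each signed area is a multiple of (L−N)×(L−N) = 0, so 2·[LYU] and 2·[UYZ] are each linear in λ. Evaluating at λ=0 and λ=1:
  2·[LYU] = -6,   2·[UYZ] = 7·λ − 1
So [LYU]:[UYZ] = (-6) / (7·λ − 1). Setting this equal to -2/9:
  -6 = -2/9·(7·λ − 1)  ⇒  λ = 4
Then r = λ/(1−λ) = (4)/(-3) = -4/3. Check: with r = -4/3, Z = (20, 8) and [LYU]:[UYZ] = -2/9 as required.

r = -4/3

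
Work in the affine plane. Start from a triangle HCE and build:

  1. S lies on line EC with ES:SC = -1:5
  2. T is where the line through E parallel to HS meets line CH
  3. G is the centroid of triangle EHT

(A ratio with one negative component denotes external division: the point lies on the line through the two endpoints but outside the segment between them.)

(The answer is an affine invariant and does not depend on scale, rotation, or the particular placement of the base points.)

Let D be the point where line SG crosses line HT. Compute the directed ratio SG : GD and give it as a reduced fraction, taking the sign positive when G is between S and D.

SG:GD = 11/4

Set H = (0, 0), C = (1, 0), E = (0, 1); any affine frame gives the same invariant.
1. S lies on line EC with ES:SC = -1:5 ⇒ S = (-1/4, 5/4)
2. T is where the line through E parallel to HS meets line CH ⇒ T = (1/5, 0)
3. G is the centroid of triangle EHT ⇒ G = (1/15, 1/3)
line SG meets HT at D = (2/11, 0)
G = S + t·(D−S) with t = 11/15, so SG:GD = 11/15:4/15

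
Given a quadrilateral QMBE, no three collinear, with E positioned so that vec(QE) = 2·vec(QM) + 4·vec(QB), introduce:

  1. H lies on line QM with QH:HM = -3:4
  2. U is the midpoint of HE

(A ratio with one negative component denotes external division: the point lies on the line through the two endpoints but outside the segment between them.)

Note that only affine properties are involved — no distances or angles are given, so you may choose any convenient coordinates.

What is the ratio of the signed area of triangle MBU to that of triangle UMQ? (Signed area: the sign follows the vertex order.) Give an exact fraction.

[MBU]:[UMQ] = 1/4

Assign Q = (0, 0), M = (1, 0), B = (0, 1), E = (2, 4) — the answer is frame-independent, so this choice is without loss of generality.
1. H lies on line QM with QH:HM = -3:4 ⇒ H = (-3, 0)
2. U is the midpoint of HE ⇒ U = (-1/2, 2)
2·[MBU] = -1/2, 2·[UMQ] = -2
[MBU]:[UMQ] = -1/2:-2 = 1/4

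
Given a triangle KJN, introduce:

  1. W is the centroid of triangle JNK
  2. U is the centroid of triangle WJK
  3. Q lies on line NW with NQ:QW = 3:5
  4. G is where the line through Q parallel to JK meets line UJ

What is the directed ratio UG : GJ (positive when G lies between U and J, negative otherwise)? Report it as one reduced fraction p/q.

Choose coordinates K = (0, 0), J = (1, 0), N = (0, 1).
1. W is the centroid of triangle JNK ⇒ W = (1/3, 1/3)
2. U is the centroid of triangle WJK ⇒ U = (4/9, 1/9)
3. Q lies on line NW with NQ:QW = 3:5 ⇒ Q = (1/8, 3/4)
4. G is where the line through Q parallel to JK meets line UJ ⇒ G = (-11/4, 3/4)
G = U + t·(J−U) with t = -23/4, so UG:GJ = t:(1−t) = -23/4:27/4

UG:GJ = -23/27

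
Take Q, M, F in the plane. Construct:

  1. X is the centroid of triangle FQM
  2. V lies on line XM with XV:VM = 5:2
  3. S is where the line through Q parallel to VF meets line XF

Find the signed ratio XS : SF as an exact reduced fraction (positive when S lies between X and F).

Choose coordinates Q = (0, 0), M = (1, 0), F = (0, 1).
1. X is the centroid of triangle FQM ⇒ X = (1/3, 1/3)
2. V lies on line XM with XV:VM = 5:2 ⇒ V = (17/21, 2/21)
3. S is where the line through Q parallel to VF meets line XF ⇒ S = (17/15, -19/15)
S = X + t·(F−X) with t = -12/5, so XS:SF = t:(1−t) = -12/5:17/5

XS:SF = -12/17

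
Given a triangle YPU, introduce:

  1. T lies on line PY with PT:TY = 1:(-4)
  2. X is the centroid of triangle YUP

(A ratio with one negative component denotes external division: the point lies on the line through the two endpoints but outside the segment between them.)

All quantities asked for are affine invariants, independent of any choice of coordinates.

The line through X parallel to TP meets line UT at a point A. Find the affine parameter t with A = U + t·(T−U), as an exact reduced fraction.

Choose coordinates Y = (0, 0), P = (1, 0), U = (0, 1).
1. T lies on line PY with PT:TY = 1:(-4) ⇒ T = (4/3, 0)
2. X is the centroid of triangle YUP ⇒ X = (1/3, 1/3)
through X parallel to TP: direction (-1/3, 0); meets UT at A = (8/9, 1/3)
A = U + t·(T−U) with t = 2/3

t = 2/3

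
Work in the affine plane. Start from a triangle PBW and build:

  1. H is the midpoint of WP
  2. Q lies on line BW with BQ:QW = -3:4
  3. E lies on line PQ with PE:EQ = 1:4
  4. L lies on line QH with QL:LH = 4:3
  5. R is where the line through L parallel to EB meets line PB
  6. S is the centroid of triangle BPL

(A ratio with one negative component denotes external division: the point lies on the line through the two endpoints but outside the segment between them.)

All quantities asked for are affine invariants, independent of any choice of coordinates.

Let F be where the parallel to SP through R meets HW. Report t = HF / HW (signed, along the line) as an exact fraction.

Choose coordinates P = (0, 0), B = (1, 0), W = (0, 1).
1. H is the midpoint of WP ⇒ H = (0, 1/2)
2. Q lies on line BW with BQ:QW = -3:4 ⇒ Q = (4, -3)
3. E lies on line PQ with PE:EQ = 1:4 ⇒ E = (4/5, -3/5)
4. L lies on line QH with QL:LH = 4:3 ⇒ L = (12/7, -1)
5. R is where the line through L parallel to EB meets line PB ⇒ R = (43/21, 0)
6. S is the centroid of triangle BPL ⇒ S = (19/21, -1/3)
through R parallel to SP: direction (-19/21, 1/3); meets HW at F = (0, 43/57)
F = H + t·(W−H) with t = 29/57

t = 29/57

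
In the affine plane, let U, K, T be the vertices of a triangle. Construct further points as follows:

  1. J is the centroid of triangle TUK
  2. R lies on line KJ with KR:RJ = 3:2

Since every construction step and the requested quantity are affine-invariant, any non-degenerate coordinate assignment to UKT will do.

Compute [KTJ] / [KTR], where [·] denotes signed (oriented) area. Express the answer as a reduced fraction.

Work in coordinates with U = (0, 0), K = (1, 0), T = (0, 1).
1. J is the centroid of triangle TUK ⇒ J = (1/3, 1/3)
2. R lies on line KJ with KR:RJ = 3:2 ⇒ R = (3/5, 1/5)
2·[KTJ] = 1/3, 2·[KTR] = 1/5
[KTJ]:[KTR] = 1/3:1/5 = 5/3

[KTJ]:[KTR] = 5/3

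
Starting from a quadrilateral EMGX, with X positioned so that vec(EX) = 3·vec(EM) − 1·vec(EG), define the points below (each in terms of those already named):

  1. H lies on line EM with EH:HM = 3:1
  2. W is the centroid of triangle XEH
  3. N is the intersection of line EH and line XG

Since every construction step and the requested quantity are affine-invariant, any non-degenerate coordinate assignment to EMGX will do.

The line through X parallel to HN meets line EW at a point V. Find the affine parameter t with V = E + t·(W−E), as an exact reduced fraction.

Choose coordinates E = (0, 0), M = (1, 0), G = (0, 1), X = (3, -1).
1. H lies on line EM with EH:HM = 3:1 ⇒ H = (3/4, 0)
2. W is the centroid of triangle XEH ⇒ W = (5/4, -1/3)
3. N is the intersection of line EH and line XG ⇒ N = (3/2, 0)
through X parallel to HN: direction (3/4, 0); meets EW at V = (15/4, -1)
V = E + t·(W−E) with t = 3

t = 3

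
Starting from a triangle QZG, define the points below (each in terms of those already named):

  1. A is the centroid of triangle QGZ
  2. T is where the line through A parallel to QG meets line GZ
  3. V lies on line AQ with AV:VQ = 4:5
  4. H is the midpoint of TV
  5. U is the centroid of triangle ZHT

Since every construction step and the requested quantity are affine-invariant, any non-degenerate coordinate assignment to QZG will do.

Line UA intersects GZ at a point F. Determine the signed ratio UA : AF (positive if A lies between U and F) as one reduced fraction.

Choose coordinates Q = (0, 0), Z = (1, 0), G = (0, 1).
1. A is the centroid of triangle QGZ ⇒ A = (1/3, 1/3)
2. T is where the line through A parallel to QG meets line GZ ⇒ T = (1/3, 2/3)
3. V lies on line AQ with AV:VQ = 4:5 ⇒ V = (5/27, 5/27)
4. H is the midpoint of TV ⇒ H = (7/27, 23/54)
5. U is the centroid of triangle ZHT ⇒ U = (43/81, 59/162)
line UA meets GZ at F = (23/37, 14/37)
A = U + t·(F−U) with t = -37/17, so UA:AF = -37/17:54/17

UA:AF = -37/54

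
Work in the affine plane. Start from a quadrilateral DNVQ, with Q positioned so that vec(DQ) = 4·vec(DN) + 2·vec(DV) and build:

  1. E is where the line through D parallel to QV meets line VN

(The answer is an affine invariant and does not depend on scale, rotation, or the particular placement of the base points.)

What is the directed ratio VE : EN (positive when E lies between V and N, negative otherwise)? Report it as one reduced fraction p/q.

Choose coordinates D = (0, 0), N = (1, 0), V = (0, 1), Q = (4, 2).
1. E is where the line through D parallel to QV meets line VN ⇒ E = (4/5, 1/5)
E = V + t·(N−V) with t = 4/5, so VE:EN = t:(1−t) = 4/5:1/5

VE:EN = 4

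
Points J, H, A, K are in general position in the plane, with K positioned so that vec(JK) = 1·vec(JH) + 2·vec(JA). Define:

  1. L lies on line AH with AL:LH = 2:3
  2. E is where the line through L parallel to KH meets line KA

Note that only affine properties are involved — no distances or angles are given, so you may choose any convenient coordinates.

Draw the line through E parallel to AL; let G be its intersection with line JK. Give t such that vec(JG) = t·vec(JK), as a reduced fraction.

Set J = (0, 0), H = (1, 0), A = (0, 1), K = (1, 2); any affine frame gives the same invariant.
1. L lies on line AH with AL:LH = 2:3 ⇒ L = (2/5, 3/5)
2. E is where the line through L parallel to KH meets line KA ⇒ E = (2/5, 7/5)
through E parallel to AL: direction (2/5, -2/5); meets JK at G = (3/5, 6/5)
G = J + t·(K−J) with t = 3/5

t = 3/5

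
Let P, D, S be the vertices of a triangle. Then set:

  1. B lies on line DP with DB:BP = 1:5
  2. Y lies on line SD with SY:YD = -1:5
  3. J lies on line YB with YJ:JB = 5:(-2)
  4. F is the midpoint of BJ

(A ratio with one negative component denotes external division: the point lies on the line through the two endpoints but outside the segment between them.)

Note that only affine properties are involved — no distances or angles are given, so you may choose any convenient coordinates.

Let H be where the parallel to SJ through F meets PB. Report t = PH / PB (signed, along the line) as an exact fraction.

Assign P = (0, 0), D = (1, 0), S = (0, 1) — the answer is frame-independent, so this choice is without loss of generality.
1. B lies on line DP with DB:BP = 1:5 ⇒ B = (5/6, 0)
2. Y lies on line SD with SY:YD = -1:5 ⇒ Y = (-1/4, 5/4)
3. J lies on line YB with YJ:JB = 5:(-2) ⇒ J = (14/9, -5/6)
4. F is the midpoint of BJ ⇒ F = (43/36, -5/12)
through F parallel to SJ: direction (14/9, -11/6); meets PB at H = (37/44, 0)
H = P + t·(B−P) with t = 111/110

t = 111/110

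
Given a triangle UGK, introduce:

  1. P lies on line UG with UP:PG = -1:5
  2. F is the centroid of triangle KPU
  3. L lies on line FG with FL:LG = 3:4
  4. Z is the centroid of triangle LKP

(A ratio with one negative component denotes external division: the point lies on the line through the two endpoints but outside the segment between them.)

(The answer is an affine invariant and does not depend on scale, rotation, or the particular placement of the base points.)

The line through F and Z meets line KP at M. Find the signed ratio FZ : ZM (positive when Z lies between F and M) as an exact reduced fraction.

FZ:ZM = -4/7

Assign U = (0, 0), G = (1, 0), K = (0, 1) — the answer is frame-independent, so this choice is without loss of generality.
1. P lies on line UG with UP:PG = -1:5 ⇒ P = (-1/4, 0)
2. F is the centroid of triangle KPU ⇒ F = (-1/12, 1/3)
3. L lies on line FG with FL:LG = 3:4 ⇒ L = (8/21, 4/21)
4. Z is the centroid of triangle LKP ⇒ Z = (11/252, 25/63)
line FZ meets KP at M = (-5/28, 2/7)
Z = F + t·(M−F) with t = -4/3, so FZ:ZM = -4/3:7/3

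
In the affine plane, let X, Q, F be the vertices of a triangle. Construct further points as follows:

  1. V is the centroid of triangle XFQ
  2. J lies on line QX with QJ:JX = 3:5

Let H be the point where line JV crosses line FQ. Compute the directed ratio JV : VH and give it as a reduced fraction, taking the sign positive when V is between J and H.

Set X = (0, 0), Q = (1, 0), F = (0, 1); any affine frame gives the same invariant.
1. V is the centroid of triangle XFQ ⇒ V = (1/3, 1/3)
2. J lies on line QX with QJ:JX = 3:5 ⇒ J = (5/8, 0)
line JV meets FQ at H = (-2, 3)
V = J + t·(H−J) with t = 1/9, so JV:VH = 1/9:8/9

JV:VH = 1/8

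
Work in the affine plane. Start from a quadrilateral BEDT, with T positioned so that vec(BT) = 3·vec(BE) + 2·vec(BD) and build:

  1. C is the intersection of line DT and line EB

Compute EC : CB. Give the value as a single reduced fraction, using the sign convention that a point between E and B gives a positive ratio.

EC:CB = -4/3

Set B = (0, 0), E = (1, 0), D = (0, 1), T = (3, 2); any affine frame gives the same invariant.
1. C is the intersection of line DT and line EB ⇒ C = (-3, 0)
C = E + t·(B−E) with t = 4, so EC:CB = t:(1−t) = 4:-3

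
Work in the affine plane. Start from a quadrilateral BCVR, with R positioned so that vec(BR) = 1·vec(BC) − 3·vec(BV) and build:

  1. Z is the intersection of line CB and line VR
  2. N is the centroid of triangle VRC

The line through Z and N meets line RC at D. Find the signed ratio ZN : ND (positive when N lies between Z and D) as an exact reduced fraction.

Work in coordinates with B = (0, 0), C = (1, 0), V = (0, 1), R = (1, -3).
1. Z is the intersection of line CB and line VR ⇒ Z = (1/4, 0)
2. N is the centroid of triangle VRC ⇒ N = (2/3, -2/3)
line ZN meets RC at D = (1, -6/5)
N = Z + t·(D−Z) with t = 5/9, so ZN:ND = 5/9:4/9

ZN:ND = 5/4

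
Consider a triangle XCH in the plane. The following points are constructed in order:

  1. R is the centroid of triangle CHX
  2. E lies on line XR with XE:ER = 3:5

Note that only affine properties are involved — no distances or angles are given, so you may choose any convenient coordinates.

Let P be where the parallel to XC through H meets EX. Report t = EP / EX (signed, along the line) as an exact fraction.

Assign X = (0, 0), C = (1, 0), H = (0, 1) — the answer is frame-independent, so this choice is without loss of generality.
1. R is the centroid of triangle CHX ⇒ R = (1/3, 1/3)
2. E lies on line XR with XE:ER = 3:5 ⇒ E = (1/8, 1/8)
through H parallel to XC: direction (1, 0); meets EX at P = (1, 1)
P = E + t·(X−E) with t = -7

t = -7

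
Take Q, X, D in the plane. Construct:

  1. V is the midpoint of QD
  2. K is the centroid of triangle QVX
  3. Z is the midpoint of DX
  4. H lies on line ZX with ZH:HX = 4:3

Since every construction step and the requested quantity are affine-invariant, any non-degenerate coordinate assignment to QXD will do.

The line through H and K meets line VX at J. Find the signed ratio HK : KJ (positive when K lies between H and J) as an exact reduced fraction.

Set Q = (0, 0), X = (1, 0), D = (0, 1); any affine frame gives the same invariant.
1. V is the midpoint of QD ⇒ V = (0, 1/2)
2. K is the centroid of triangle QVX ⇒ K = (1/3, 1/6)
3. Z is the midpoint of DX ⇒ Z = (1/2, 1/2)
4. H lies on line ZX with ZH:HX = 4:3 ⇒ H = (11/14, 3/14)
line HK meets VX at J = (14/23, 9/46)
K = H + t·(J−H) with t = 23/9, so HK:KJ = 23/9:-14/9

HK:KJ = -23/14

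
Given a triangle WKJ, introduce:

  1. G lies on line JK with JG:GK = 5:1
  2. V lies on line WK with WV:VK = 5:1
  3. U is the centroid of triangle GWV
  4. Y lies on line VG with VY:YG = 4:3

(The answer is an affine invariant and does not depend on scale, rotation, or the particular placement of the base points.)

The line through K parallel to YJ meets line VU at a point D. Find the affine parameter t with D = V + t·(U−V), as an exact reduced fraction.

Work in coordinates with W = (0, 0), K = (1, 0), J = (0, 1).
1. G lies on line JK with JG:GK = 5:1 ⇒ G = (5/6, 1/6)
2. V lies on line WK with WV:VK = 5:1 ⇒ V = (5/6, 0)
3. U is the centroid of triangle GWV ⇒ U = (5/9, 1/18)
4. Y lies on line VG with VY:YG = 4:3 ⇒ Y = (5/6, 2/21)
through K parallel to YJ: direction (-5/6, 19/21); meets VU at D = (193/186, -19/465)
D = V + t·(U−V) with t = -114/155

t = -114/155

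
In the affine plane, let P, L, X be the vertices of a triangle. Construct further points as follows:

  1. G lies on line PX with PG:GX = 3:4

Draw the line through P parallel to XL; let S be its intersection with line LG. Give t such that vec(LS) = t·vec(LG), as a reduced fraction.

t = 7/4

Choose coordinates P = (0, 0), L = (1, 0), X = (0, 1).
1. G lies on line PX with PG:GX = 3:4 ⇒ G = (0, 3/7)
through P parallel to XL: direction (1, -1); meets LG at S = (-3/4, 3/4)
S = L + t·(G−L) with t = 7/4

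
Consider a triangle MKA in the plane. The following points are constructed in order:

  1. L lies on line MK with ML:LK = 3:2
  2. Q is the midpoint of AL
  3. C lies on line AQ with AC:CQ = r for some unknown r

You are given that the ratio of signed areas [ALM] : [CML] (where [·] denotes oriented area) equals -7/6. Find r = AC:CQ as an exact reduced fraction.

r = 2/5

Assign M = (0, 0), K = (1, 0), A = (0, 1) — the answer is frame-independent, so this choice is without loss of generality.
1. L lies on line MK with ML:LK = 3:2 ⇒ L = (3/5, 0)
2. Q is the midpoint of AL ⇒ Q = (3/10, 1/2)
3. With AC:CQ = r, write λ = r/(r+1) so C = A + λ·(Q−A); C is affine-linear in λ
Every point depending on C is an affine combination of C and λ-independent points, so each such coordinate is linear in λ; the λ² term in each signed area is a multiple of (Q−A)×(Q−A) = 0, so 2·[ALM] and 2·[CML] are each linear in λ. Evaluating at λ=0 and λ=1:
  2·[ALM] = -3/5,   2·[CML] = -3/10·λ + 3/5
So [ALM]:[CML] = (-3/5) / (-3/10·λ + 3/5). Setting this equal to -7/6:
  -3/5 = -7/6·(-3/10·λ + 3/5)  ⇒  λ = 2/7
Then r = λ/(1−λ) = (2/7)/(5/7) = 2/5. Check: with r = 2/5, C = (3/35, 6/7) and [ALM]:[CML] = -7/6 as required.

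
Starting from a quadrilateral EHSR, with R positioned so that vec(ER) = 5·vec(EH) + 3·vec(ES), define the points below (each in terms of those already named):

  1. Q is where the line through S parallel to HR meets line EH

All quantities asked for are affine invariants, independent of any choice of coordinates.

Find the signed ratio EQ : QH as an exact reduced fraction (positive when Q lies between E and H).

Work in coordinates with E = (0, 0), H = (1, 0), S = (0, 1), R = (5, 3).
1. Q is where the line through S parallel to HR meets line EH ⇒ Q = (-4/3, 0)
Q = E + t·(H−E) with t = -4/3, so EQ:QH = t:(1−t) = -4/3:7/3

EQ:QH = -4/7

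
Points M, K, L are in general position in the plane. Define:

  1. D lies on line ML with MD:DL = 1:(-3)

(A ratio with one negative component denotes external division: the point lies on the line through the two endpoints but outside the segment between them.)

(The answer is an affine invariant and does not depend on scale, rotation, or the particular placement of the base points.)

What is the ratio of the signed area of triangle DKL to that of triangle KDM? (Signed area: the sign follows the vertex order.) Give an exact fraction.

Set M = (0, 0), K = (1, 0), L = (0, 1); any affine frame gives the same invariant.
1. D lies on line ML with MD:DL = 1:(-3) ⇒ D = (0, -1/2)
2·[DKL] = 3/2, 2·[KDM] = -1/2
[DKL]:[KDM] = 3/2:-1/2 = -3

[DKL]:[KDM] = -3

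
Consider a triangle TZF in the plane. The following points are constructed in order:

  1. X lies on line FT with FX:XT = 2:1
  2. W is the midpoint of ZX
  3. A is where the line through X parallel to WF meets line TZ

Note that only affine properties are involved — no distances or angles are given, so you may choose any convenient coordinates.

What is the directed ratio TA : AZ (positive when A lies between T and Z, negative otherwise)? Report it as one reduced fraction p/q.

TA:AZ = 1/4

Set T = (0, 0), Z = (1, 0), F = (0, 1); any affine frame gives the same invariant.
1. X lies on line FT with FX:XT = 2:1 ⇒ X = (0, 1/3)
2. W is the midpoint of ZX ⇒ W = (1/2, 1/6)
3. A is where the line through X parallel to WF meets line TZ ⇒ A = (1/5, 0)
A = T + t·(Z−T) with t = 1/5, so TA:AZ = t:(1−t) = 1/5:4/5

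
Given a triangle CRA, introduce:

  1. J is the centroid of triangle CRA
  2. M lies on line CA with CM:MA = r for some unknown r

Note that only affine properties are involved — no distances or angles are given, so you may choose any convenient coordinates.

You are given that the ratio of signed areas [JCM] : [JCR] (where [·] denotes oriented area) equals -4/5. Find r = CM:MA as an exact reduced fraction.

r = 4

Work in coordinates with C = (0, 0), R = (1, 0), A = (0, 1).
1. J is the centroid of triangle CRA ⇒ J = (1/3, 1/3)
2. With CM:MA = r, write λ = r/(r+1) so M = C + λ·(A−C); M is affine-linear in λ
Every point depending on M is an affine combination of M and λ-independent points, so each such coordinate is linear in λ; the λ² term in each signed area is a multiple of (A−C)×(A−C) = 0, so 2·[JCM] and 2·[JCR] are each linear in λ. Evaluating at λ=0 and λ=1:
  2·[JCM] = -1/3·λ,   2·[JCR] = 1/3
So [JCM]:[JCR] = (-1/3·λ) / (1/3). Setting this equal to -4/5:
  -1/3·λ = -4/5·(1/3)  ⇒  λ = 4/5
Then r = λ/(1−λ) = (4/5)/(1/5) = 4. Check: with r = 4, M = (0, 4/5) and [JCM]:[JCR] = -4/5 as required.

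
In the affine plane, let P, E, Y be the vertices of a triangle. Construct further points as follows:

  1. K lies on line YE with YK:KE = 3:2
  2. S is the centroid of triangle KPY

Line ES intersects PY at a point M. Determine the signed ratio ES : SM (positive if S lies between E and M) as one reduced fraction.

ES:SM = 4

Assign P = (0, 0), E = (1, 0), Y = (0, 1) — the answer is frame-independent, so this choice is without loss of generality.
1. K lies on line YE with YK:KE = 3:2 ⇒ K = (3/5, 2/5)
2. S is the centroid of triangle KPY ⇒ S = (1/5, 7/15)
line ES meets PY at M = (0, 7/12)
S = E + t·(M−E) with t = 4/5, so ES:SM = 4/5:1/5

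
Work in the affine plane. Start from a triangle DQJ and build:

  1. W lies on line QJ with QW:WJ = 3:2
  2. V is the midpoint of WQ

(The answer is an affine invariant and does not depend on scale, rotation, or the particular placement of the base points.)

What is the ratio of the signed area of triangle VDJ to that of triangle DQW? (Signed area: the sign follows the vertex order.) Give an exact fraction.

Assign D = (0, 0), Q = (1, 0), J = (0, 1) — the answer is frame-independent, so this choice is without loss of generality.
1. W lies on line QJ with QW:WJ = 3:2 ⇒ W = (2/5, 3/5)
2. V is the midpoint of WQ ⇒ V = (7/10, 3/10)
2·[VDJ] = -7/10, 2·[DQW] = 3/5
[VDJ]:[DQW] = -7/10:3/5 = -7/6

[VDJ]:[DQW] = -7/6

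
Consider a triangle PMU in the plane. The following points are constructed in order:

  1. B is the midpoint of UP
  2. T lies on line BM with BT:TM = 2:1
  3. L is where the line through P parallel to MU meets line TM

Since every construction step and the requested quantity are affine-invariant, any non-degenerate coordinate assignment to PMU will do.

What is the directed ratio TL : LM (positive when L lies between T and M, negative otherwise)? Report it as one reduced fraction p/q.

Assign P = (0, 0), M = (1, 0), U = (0, 1) — the answer is frame-independent, so this choice is without loss of generality.
1. B is the midpoint of UP ⇒ B = (0, 1/2)
2. T lies on line BM with BT:TM = 2:1 ⇒ T = (2/3, 1/6)
3. L is where the line through P parallel to MU meets line TM ⇒ L = (-1, 1)
L = T + t·(M−T) with t = -5, so TL:LM = t:(1−t) = -5:6

TL:LM = -5/6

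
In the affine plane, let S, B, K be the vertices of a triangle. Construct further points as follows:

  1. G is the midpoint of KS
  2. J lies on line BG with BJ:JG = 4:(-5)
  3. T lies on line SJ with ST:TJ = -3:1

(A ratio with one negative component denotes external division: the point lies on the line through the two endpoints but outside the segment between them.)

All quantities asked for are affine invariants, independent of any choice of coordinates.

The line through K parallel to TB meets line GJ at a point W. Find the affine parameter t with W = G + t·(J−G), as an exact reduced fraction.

t = -13/5

Choose coordinates S = (0, 0), B = (1, 0), K = (0, 1).
1. G is the midpoint of KS ⇒ G = (0, 1/2)
2. J lies on line BG with BJ:JG = 4:(-5) ⇒ J = (5, -2)
3. T lies on line SJ with ST:TJ = -3:1 ⇒ T = (15/2, -3)
through K parallel to TB: direction (-13/2, 3); meets GJ at W = (-13, 7)
W = G + t·(J−G) with t = -13/5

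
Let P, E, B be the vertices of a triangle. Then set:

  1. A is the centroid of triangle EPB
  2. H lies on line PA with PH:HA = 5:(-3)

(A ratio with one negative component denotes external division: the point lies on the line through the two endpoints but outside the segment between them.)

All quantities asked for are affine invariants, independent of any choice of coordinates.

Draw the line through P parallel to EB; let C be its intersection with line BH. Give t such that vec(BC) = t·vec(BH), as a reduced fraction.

Set P = (0, 0), E = (1, 0), B = (0, 1); any affine frame gives the same invariant.
1. A is the centroid of triangle EPB ⇒ A = (1/3, 1/3)
2. H lies on line PA with PH:HA = 5:(-3) ⇒ H = (5/6, 5/6)
through P parallel to EB: direction (-1, 1); meets BH at C = (-5/4, 5/4)
C = B + t·(H−B) with t = -3/2

t = -3/2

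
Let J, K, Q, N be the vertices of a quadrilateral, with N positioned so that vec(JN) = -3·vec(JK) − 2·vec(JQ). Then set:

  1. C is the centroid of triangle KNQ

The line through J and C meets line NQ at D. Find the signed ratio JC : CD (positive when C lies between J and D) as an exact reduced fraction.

JC:CD = 1/2

Choose coordinates J = (0, 0), K = (1, 0), Q = (0, 1), N = (-3, -2).
1. C is the centroid of triangle KNQ ⇒ C = (-2/3, -1/3)
line JC meets NQ at D = (-2, -1)
C = J + t·(D−J) with t = 1/3, so JC:CD = 1/3:2/3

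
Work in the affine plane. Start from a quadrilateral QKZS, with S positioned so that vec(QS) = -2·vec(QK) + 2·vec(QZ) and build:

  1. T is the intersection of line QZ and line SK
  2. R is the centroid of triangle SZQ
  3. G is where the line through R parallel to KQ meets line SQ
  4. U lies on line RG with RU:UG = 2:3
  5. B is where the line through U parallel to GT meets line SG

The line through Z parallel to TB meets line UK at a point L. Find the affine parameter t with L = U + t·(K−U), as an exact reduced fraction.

Work in coordinates with Q = (0, 0), K = (1, 0), Z = (0, 1), S = (-2, 2).
1. T is the intersection of line QZ and line SK ⇒ T = (0, 2/3)
2. R is the centroid of triangle SZQ ⇒ R = (-2/3, 1)
3. G is where the line through R parallel to KQ meets line SQ ⇒ G = (-1, 1)
4. U lies on line RG with RU:UG = 2:3 ⇒ U = (-4/5, 1)
5. B is where the line through U parallel to GT meets line SG ⇒ B = (-11/10, 11/10)
through Z parallel to TB: direction (-11/10, 13/30); meets UK at L = (-11/4, 25/12)
L = U + t·(K−U) with t = -13/12

t = -13/12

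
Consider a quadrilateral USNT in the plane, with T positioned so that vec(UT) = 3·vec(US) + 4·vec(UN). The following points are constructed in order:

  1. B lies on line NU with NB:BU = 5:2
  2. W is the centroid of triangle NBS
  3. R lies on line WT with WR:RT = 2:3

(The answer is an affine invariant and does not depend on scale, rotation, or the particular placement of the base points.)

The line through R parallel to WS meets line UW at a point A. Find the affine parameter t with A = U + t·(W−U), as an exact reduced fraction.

t = 193/45

Choose coordinates U = (0, 0), S = (1, 0), N = (0, 1), T = (3, 4).
1. B lies on line NU with NB:BU = 5:2 ⇒ B = (0, 2/7)
2. W is the centroid of triangle NBS ⇒ W = (1/3, 3/7)
3. R lies on line WT with WR:RT = 2:3 ⇒ R = (7/5, 13/7)
through R parallel to WS: direction (2/3, -3/7); meets UW at A = (193/135, 193/105)
A = U + t·(W−U) with t = 193/45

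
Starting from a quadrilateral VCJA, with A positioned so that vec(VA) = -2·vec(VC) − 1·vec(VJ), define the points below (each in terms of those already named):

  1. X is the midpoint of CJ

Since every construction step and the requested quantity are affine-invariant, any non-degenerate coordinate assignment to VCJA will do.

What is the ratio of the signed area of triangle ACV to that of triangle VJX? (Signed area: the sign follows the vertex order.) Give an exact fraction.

[ACV]:[VJX] = -2

Work in coordinates with V = (0, 0), C = (1, 0), J = (0, 1), A = (-2, -1).
1. X is the midpoint of CJ ⇒ X = (1/2, 1/2)
2·[ACV] = 1, 2·[VJX] = -1/2
[ACV]:[VJX] = 1:-1/2 = -2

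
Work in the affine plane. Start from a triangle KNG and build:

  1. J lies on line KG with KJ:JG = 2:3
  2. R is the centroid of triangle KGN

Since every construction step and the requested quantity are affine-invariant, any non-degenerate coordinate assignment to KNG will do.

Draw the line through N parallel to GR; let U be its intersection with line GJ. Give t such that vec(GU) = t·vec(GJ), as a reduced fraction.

t = -5/3

Set K = (0, 0), N = (1, 0), G = (0, 1); any affine frame gives the same invariant.
1. J lies on line KG with KJ:JG = 2:3 ⇒ J = (0, 2/5)
2. R is the centroid of triangle KGN ⇒ R = (1/3, 1/3)
through N parallel to GR: direction (1/3, -2/3); meets GJ at U = (0, 2)
U = G + t·(J−G) with t = -5/3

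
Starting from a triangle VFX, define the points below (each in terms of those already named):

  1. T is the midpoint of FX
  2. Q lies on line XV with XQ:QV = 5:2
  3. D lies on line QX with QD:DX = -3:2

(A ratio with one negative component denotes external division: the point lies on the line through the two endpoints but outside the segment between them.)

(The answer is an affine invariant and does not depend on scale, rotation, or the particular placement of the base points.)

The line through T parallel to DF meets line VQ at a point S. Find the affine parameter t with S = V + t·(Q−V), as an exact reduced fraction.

t = 6

Work in coordinates with V = (0, 0), F = (1, 0), X = (0, 1).
1. T is the midpoint of FX ⇒ T = (1/2, 1/2)
2. Q lies on line XV with XQ:QV = 5:2 ⇒ Q = (0, 2/7)
3. D lies on line QX with QD:DX = -3:2 ⇒ D = (0, 17/7)
through T parallel to DF: direction (1, -17/7); meets VQ at S = (0, 12/7)
S = V + t·(Q−V) with t = 6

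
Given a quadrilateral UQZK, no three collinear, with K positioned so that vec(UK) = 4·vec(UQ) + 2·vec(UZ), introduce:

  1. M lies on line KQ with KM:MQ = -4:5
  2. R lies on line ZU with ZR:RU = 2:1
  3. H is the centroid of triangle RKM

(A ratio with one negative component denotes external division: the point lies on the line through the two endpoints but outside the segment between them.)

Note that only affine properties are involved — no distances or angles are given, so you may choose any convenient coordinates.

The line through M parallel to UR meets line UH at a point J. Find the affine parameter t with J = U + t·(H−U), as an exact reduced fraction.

Work in coordinates with U = (0, 0), Q = (1, 0), Z = (0, 1), K = (4, 2).
1. M lies on line KQ with KM:MQ = -4:5 ⇒ M = (16, 10)
2. R lies on line ZU with ZR:RU = 2:1 ⇒ R = (0, 1/3)
3. H is the centroid of triangle RKM ⇒ H = (20/3, 37/9)
through M parallel to UR: direction (0, 1/3); meets UH at J = (16, 148/15)
J = U + t·(H−U) with t = 12/5

t = 12/5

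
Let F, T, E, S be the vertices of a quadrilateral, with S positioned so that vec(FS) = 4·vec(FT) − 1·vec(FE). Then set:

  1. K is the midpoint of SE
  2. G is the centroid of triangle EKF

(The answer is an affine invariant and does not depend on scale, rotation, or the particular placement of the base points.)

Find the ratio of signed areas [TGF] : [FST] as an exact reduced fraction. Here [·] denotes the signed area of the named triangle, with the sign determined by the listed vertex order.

Choose coordinates F = (0, 0), T = (1, 0), E = (0, 1), S = (4, -1).
1. K is the midpoint of SE ⇒ K = (2, 0)
2. G is the centroid of triangle EKF ⇒ G = (2/3, 1/3)
2·[TGF] = 1/3, 2·[FST] = 1
[TGF]:[FST] = 1/3:1 = 1/3

[TGF]:[FST] = 1/3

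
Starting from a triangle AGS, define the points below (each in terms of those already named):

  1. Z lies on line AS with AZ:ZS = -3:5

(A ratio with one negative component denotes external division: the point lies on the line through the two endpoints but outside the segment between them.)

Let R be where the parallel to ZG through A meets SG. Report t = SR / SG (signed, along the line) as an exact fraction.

t = 2/5

Set A = (0, 0), G = (1, 0), S = (0, 1); any affine frame gives the same invariant.
1. Z lies on line AS with AZ:ZS = -3:5 ⇒ Z = (0, -3/2)
through A parallel to ZG: direction (1, 3/2); meets SG at R = (2/5, 3/5)
R = S + t·(G−S) with t = 2/5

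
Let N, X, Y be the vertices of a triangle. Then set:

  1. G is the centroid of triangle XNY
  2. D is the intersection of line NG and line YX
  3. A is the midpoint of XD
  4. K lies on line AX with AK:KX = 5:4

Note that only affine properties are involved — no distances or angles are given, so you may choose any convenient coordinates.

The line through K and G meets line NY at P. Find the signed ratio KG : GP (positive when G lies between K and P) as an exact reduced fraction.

Set N = (0, 0), X = (1, 0), Y = (0, 1); any affine frame gives the same invariant.
1. G is the centroid of triangle XNY ⇒ G = (1/3, 1/3)
2. D is the intersection of line NG and line YX ⇒ D = (1/2, 1/2)
3. A is the midpoint of XD ⇒ A = (3/4, 1/4)
4. K lies on line AX with AK:KX = 5:4 ⇒ K = (8/9, 1/9)
line KG meets NY at P = (0, 7/15)
G = K + t·(P−K) with t = 5/8, so KG:GP = 5/8:3/8

KG:GP = 5/3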